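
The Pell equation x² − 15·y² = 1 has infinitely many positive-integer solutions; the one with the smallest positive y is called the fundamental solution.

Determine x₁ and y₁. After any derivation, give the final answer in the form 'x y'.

d=15: √d = [3; 1,6] (ℓ=2, even), read p_1/q_1
step 0: (3, 1)  from 3·(1,0) + (0,1)
step 1: (4, 1)  from 1·(3,1) + (1,0)
(x₁, y₁) = (4, 1);  4² − 15·1² = 1 ✓

4 1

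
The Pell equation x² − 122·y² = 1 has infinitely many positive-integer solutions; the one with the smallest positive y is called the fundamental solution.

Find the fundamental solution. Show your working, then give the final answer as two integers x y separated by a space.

d=122: √d = [11; 22] (ℓ=1, odd), read p_1/q_1
step 0: (11, 1)  from 11·(1,0) + (0,1)
step 1: (243, 22)  from 22·(11,1) + (1,0)
fundamental: x₁=243, y₁=22  (since 59049 − 122·484 = 1)

243 22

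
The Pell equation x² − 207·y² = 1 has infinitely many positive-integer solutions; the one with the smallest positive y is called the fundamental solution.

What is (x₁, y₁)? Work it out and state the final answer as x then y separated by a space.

d=207: √d = [14; 2,1,1,2,1,1,2,28] (ℓ=8, even), read p_7/q_7
step 0: (14, 1)  from 14·(1,0) + (0,1)
step 1: (29, 2)  from 2·(14,1) + (1,0)
…
step 5: (259, 18)  from 1·(187,13) + (72,5)
step 6: (446, 31)  from 1·(259,18) + (187,13)
step 7: (1151, 80)  from 2·(446,31) + (259,18)
→ (1151, 80).  Check: 1151²=1324801, 207·80²=1324800, difference 1.

1151 80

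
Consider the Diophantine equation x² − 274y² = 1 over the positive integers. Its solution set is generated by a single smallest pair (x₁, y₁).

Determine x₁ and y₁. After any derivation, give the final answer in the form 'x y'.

[16; 1,1,4,4,1,1,32] for √274; ℓ=7 ⇒ convergent index 13
i=0: a=16 ⇒ p=16, q=1
i=1: a=1 ⇒ p=17, q=1
…
i=3: a=4 ⇒ p=149, q=9
…
i=5: a=1 ⇒ p=778, q=47
i=6: a=1 ⇒ p=1407, q=85
…
i=8: a=1 ⇒ p=47209, q=2852
…
i=10: a=4 ⇒ p=419253, q=25328
…
i=12: a=1 ⇒ p=2189276, q=132259
i=13: a=1 ⇒ p=3959299, q=239190
(x₁, y₁) = (3959299, 239190);  3959299² − 274·239190² = 1 ✓

3959299 239190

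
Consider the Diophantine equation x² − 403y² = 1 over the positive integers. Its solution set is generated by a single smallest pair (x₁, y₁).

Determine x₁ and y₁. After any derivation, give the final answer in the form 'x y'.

669878 33369

√403 = [20; 13,2,1,3,1,3,1,2,13,40, …], period ℓ=10 (even) → k=9
a_0=20:  p_0=20·1+0=20,  q_0=20·0+1=1
…
a_2=2:  p_2=2·261+20=542,  q_2=2·13+1=27
a_3=1:  p_3=1·542+261=803,  q_3=1·27+13=40
…
a_5=1:  p_5=1·2951+803=3754,  q_5=1·147+40=187
…
a_8=2:  p_8=2·17967+14213=50147,  q_8=2·895+708=2498
a_9=13:  p_9=13·50147+17967=669878,  q_9=13·2498+895=33369
fundamental: x₁=669878, y₁=33369  (since 448736534884 − 403·1113490161 = 1)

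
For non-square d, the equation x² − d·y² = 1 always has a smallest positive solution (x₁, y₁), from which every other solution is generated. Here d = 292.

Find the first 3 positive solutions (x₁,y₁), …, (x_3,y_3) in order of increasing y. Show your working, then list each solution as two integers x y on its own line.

d=292: √d = [17; 11,2,1,3,8,3,1,2,11,34] (ℓ=10, even), read p_9/q_9
step 0: (17, 1)  from 17·(1,0) + (0,1)
…
step 2: (393, 23)  from 2·(188,11) + (17,1)
step 3: (581, 34)  from 1·(393,23) + (188,11)
…
step 8: (200767, 11749)  from 2·(72812,4261) + (55143,3227)
step 9: (2281249, 133500)  from 11·(200767,11749) + (72812,4261)
(x₁, y₁) = (2281249, 133500);  2281249² − 292·133500² = 1 ✓
(x_2, y_2) = (2281249·2281249 + 292·133500·133500, 2281249·133500 + 133500·2281249) = (10408194000001, 609093483000)
(x_3, y_3) = (2281249·10408194000001 + 292·133500·609093483000, 2281249·609093483000 + 133500·10408194000001) = (47487364308614281249, 2778987798000400500)

2281249 133500
10408194000001 609093483000
47487364308614281249 2778987798000400500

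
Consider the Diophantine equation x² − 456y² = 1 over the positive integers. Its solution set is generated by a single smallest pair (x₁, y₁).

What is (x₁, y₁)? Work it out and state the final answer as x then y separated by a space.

1025 48

√456 → a₀=21, period (2,1,4,1,2,42); ℓ=6 even so k=5
i=0: a=21 ⇒ p=21, q=1
i=1: a=2 ⇒ p=43, q=2
…
i=4: a=1 ⇒ p=363, q=17
i=5: a=2 ⇒ p=1025, q=48
(x₁, y₁) = (1025, 48);  1025² − 456·48² = 1 ✓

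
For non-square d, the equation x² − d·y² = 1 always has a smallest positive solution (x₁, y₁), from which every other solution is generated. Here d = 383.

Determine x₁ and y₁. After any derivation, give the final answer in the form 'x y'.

√383 = [19; 1,1,3,19,3,1,1,38, …], period ℓ=8 (even) → k=7
k=0  a_k=19  p_k/q_k = 19/1
k=1  a_k=1  p_k/q_k = 20/1
k=2  a_k=1  p_k/q_k = 39/2
k=3  a_k=3  p_k/q_k = 137/7
…
k=6  a_k=1  p_k/q_k = 10705/547
k=7  a_k=1  p_k/q_k = 18768/959
fundamental: x₁=18768, y₁=959  (since 352237824 − 383·919681 = 1)

18768 959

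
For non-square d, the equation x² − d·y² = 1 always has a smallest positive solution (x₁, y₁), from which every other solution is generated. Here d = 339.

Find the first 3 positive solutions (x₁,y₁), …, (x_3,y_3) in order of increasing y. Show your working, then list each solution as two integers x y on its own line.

√339 = [18; 2,2,2,1,17,1,2,2,2,36, …], period ℓ=10 (even) → k=9
a_0=18:  p_0=18·1+0=18,  q_0=18·0+1=1
a_1=2:  p_1=2·18+1=37,  q_1=2·1+0=2
…
a_3=2:  p_3=2·92+37=221,  q_3=2·5+2=12
a_4=1:  p_4=1·221+92=313,  q_4=1·12+5=17
a_5=17:  p_5=17·313+221=5542,  q_5=17·17+12=301
…
a_7=2:  p_7=2·5855+5542=17252,  q_7=2·318+301=937
a_8=2:  p_8=2·17252+5855=40359,  q_8=2·937+318=2192
a_9=2:  p_9=2·40359+17252=97970,  q_9=2·2192+937=5321
(x₁, y₁) = (97970, 5321);  97970² − 339·5321² = 1 ✓
(97970+5321√339)^2 = 19196241799 + 1042596740√339
(97970+5321√339)^3 = 3761311617998090 + 204286405230279√339

97970 5321
19196241799 1042596740
3761311617998090 204286405230279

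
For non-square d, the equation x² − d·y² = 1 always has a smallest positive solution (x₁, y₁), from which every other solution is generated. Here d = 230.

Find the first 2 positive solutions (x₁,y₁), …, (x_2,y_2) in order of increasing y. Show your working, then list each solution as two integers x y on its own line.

√230 → a₀=15, period (6,30); ℓ=2 even so k=1
step 0: (15, 1)  from 15·(1,0) + (0,1)
step 1: (91, 6)  from 6·(15,1) + (1,0)
→ (91, 6).  Check: 91²=8281, 230·6²=8280, difference 1.
(91+6√230)^2 = 16561 + 1092√230

91 6
16561 1092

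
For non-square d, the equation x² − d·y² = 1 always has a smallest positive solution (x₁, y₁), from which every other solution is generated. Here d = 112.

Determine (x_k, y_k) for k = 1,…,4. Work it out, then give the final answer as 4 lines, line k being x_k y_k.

127 12
32257 3048
8193151 774180
2081028097 196638672

d=112: √d = [10; 1,1,2,1,1,20] (ℓ=6, even), read p_5/q_5
i=0: a=10 ⇒ p=10, q=1
…
i=2: a=1 ⇒ p=21, q=2
…
i=4: a=1 ⇒ p=74, q=7
i=5: a=1 ⇒ p=127, q=12
→ (127, 12).  Check: 127²=16129, 112·12²=16128, difference 1.
k=2:  x_2 = 127·127+112·12·12 = 32257,  y_2 = 127·12+12·127 = 3048
k=3:  x_3 = 127·32257+112·12·3048 = 8193151,  y_3 = 127·3048+12·32257 = 774180
k=4:  x_4 = 127·8193151+112·12·774180 = 2081028097,  y_4 = 127·774180+12·8193151 = 196638672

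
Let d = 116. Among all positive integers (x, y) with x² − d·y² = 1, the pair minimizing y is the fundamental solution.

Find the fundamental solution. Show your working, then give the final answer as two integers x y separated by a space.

d=116: √d = [10; 1,3,2,1,4,1,2,3,1,20] (ℓ=10, even), read p_9/q_9
step 0: (10, 1)  from 10·(1,0) + (0,1)
step 1: (11, 1)  from 1·(10,1) + (1,0)
step 2: (43, 4)  from 3·(11,1) + (10,1)
…
step 5: (657, 61)  from 4·(140,13) + (97,9)
…
step 8: (7550, 701)  from 3·(2251,209) + (797,74)
step 9: (9801, 910)  from 1·(7550,701) + (2251,209)
fundamental: x₁=9801, y₁=910  (since 96059601 − 116·828100 = 1)

9801 910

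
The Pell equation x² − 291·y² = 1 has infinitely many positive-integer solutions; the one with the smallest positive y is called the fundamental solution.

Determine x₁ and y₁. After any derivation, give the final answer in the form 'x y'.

290 17

√291 = [17; 17,34, …], period ℓ=2 (even) → k=1
k=0  a_k=17  p_k/q_k = 17/1
k=1  a_k=17  p_k/q_k = 290/17
fundamental: x₁=290, y₁=17  (since 84100 − 291·289 = 1)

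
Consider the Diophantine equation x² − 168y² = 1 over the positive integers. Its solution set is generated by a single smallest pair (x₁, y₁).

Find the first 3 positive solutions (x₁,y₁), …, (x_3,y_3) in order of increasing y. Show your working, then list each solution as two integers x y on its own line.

13 1
337 26
8749 675

√168 → a₀=12, period (1,24); ℓ=2 even so k=1
step 0: (12, 1)  from 12·(1,0) + (0,1)
step 1: (13, 1)  from 1·(12,1) + (1,0)
fundamental: x₁=13, y₁=1  (since 169 − 168·1 = 1)
k=2:  x_2 = 13·13+168·1·1 = 337,  y_2 = 13·1+1·13 = 26
k=3:  x_3 = 13·337+168·1·26 = 8749,  y_3 = 13·26+1·337 = 675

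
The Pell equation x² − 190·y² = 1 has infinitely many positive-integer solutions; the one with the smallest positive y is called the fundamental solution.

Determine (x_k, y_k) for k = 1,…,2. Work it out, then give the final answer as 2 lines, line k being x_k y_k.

52021 3774
5412368881 392654508

[13; 1,3,1,1,1,…,3,1,26] for √190; ℓ=14 ⇒ convergent index 13
a_0=13:  p_0=13·1+0=13,  q_0=13·0+1=1
a_1=1:  p_1=1·13+1=14,  q_1=1·1+0=1
a_2=3:  p_2=3·14+13=55,  q_2=3·1+1=4
…
a_4=1:  p_4=1·69+55=124,  q_4=1·5+4=9
…
a_6=2:  p_6=2·193+124=510,  q_6=2·14+9=37
a_7=2:  p_7=2·510+193=1213,  q_7=2·37+14=88
a_8=2:  p_8=2·1213+510=2936,  q_8=2·88+37=213
a_9=1:  p_9=1·2936+1213=4149,  q_9=1·213+88=301
…
a_11=1:  p_11=1·7085+4149=11234,  q_11=1·514+301=815
a_12=3:  p_12=3·11234+7085=40787,  q_12=3·815+514=2959
a_13=1:  p_13=1·40787+11234=52021,  q_13=1·2959+815=3774
(x₁, y₁) = (52021, 3774);  52021² − 190·3774² = 1 ✓
(52021+3774√190)^2 = 5412368881 + 392654508√190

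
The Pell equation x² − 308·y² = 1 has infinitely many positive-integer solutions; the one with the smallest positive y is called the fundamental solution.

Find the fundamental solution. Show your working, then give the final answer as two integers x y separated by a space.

√308 → a₀=17, period (1,1,4,1,1,34); ℓ=6 even so k=5
a_0=17:  p_0=17·1+0=17,  q_0=17·0+1=1
a_1=1:  p_1=1·17+1=18,  q_1=1·1+0=1
a_2=1:  p_2=1·18+17=35,  q_2=1·1+1=2
a_3=4:  p_3=4·35+18=158,  q_3=4·2+1=9
a_4=1:  p_4=1·158+35=193,  q_4=1·9+2=11
a_5=1:  p_5=1·193+158=351,  q_5=1·11+9=20
fundamental: x₁=351, y₁=20  (since 123201 − 308·400 = 1)

351 20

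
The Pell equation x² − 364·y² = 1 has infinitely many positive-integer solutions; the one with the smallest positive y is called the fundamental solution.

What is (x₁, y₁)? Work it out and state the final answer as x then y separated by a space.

d=364: √d = [19; 12,1,2,3,1,8,1,3,2,1,12,38] (ℓ=12, even), read p_11/q_11
a_0=19:  p_0=19·1+0=19,  q_0=19·0+1=1
…
a_3=2:  p_3=2·248+229=725,  q_3=2·13+12=38
a_4=3:  p_4=3·725+248=2423,  q_4=3·38+13=127
a_5=1:  p_5=1·2423+725=3148,  q_5=1·127+38=165
…
a_7=1:  p_7=1·27607+3148=30755,  q_7=1·1447+165=1612
…
a_9=2:  p_9=2·119872+30755=270499,  q_9=2·6283+1612=14178
a_10=1:  p_10=1·270499+119872=390371,  q_10=1·14178+6283=20461
a_11=12:  p_11=12·390371+270499=4954951,  q_11=12·20461+14178=259710
fundamental: x₁=4954951, y₁=259710  (since 24551539412401 − 364·67449284100 = 1)

4954951 259710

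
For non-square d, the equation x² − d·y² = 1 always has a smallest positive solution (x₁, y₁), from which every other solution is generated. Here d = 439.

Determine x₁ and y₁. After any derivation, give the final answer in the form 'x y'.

√439 = [20; 1,19,1,40, …], period ℓ=4 (even) → k=3
i=0: a=20 ⇒ p=20, q=1
i=1: a=1 ⇒ p=21, q=1
i=2: a=19 ⇒ p=419, q=20
i=3: a=1 ⇒ p=440, q=21
→ (440, 21).  Check: 440²=193600, 439·21²=193599, difference 1.

440 21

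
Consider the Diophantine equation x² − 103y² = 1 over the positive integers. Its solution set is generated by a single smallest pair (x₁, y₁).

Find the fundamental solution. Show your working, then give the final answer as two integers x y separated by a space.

√103 = [10; 6,1,2,1,1,9,1,1,2,1,6,20, …], period ℓ=12 (even) → k=11
a_0=10:  p_0=10·1+0=10,  q_0=10·0+1=1
…
a_2=1:  p_2=1·61+10=71,  q_2=1·6+1=7
…
a_10=1:  p_10=1·24266+9611=33877,  q_10=1·2391+947=3338
a_11=6:  p_11=6·33877+24266=227528,  q_11=6·3338+2391=22419
→ (227528, 22419).  Check: 227528²=51768990784, 103·22419²=51768990783, difference 1.

227528 22419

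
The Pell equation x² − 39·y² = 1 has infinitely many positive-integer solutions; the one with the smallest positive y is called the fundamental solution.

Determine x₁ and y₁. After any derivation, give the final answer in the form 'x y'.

25 4

√39 = [6; 4,12, …], period ℓ=2 (even) → k=1
i=0: a=6 ⇒ p=6, q=1
i=1: a=4 ⇒ p=25, q=4
fundamental: x₁=25, y₁=4  (since 625 − 39·16 = 1)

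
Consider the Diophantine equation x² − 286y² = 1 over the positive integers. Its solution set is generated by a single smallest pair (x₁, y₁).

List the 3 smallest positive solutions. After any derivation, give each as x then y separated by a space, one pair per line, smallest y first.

561835 33222
631317134449 37330564740
709392124465745995 41947235681362578

[16; 1,10,3,3,2,3,3,10,1,32] for √286; ℓ=10 ⇒ convergent index 9
i=0: a=16 ⇒ p=16, q=1
…
i=2: a=10 ⇒ p=186, q=11
i=3: a=3 ⇒ p=575, q=34
…
i=7: a=3 ⇒ p=49703, q=2939
i=8: a=10 ⇒ p=512132, q=30283
i=9: a=1 ⇒ p=561835, q=33222
fundamental: x₁=561835, y₁=33222  (since 315658567225 − 286·1103701284 = 1)
(561835+33222√286)^2 = 631317134449 + 37330564740√286
(561835+33222√286)^3 = 709392124465745995 + 41947235681362578√286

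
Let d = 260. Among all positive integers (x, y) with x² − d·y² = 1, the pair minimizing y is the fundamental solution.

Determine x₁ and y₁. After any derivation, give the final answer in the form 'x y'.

√260 → a₀=16, period (8,32); ℓ=2 even so k=1
i=0: a=16 ⇒ p=16, q=1
i=1: a=8 ⇒ p=129, q=8
→ (129, 8).  Check: 129²=16641, 260·8²=16640, difference 1.

129 8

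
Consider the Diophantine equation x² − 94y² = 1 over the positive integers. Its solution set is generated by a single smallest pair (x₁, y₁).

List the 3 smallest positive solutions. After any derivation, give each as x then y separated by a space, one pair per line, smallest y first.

√94 = [9; 1,2,3,1,1,…,2,1,18, …], period ℓ=16 (even) → k=15
i=0: a=9 ⇒ p=9, q=1
i=1: a=1 ⇒ p=10, q=1
i=2: a=2 ⇒ p=29, q=3
i=3: a=3 ⇒ p=97, q=10
i=4: a=1 ⇒ p=126, q=13
…
i=6: a=5 ⇒ p=1241, q=128
i=7: a=1 ⇒ p=1464, q=151
i=8: a=8 ⇒ p=12953, q=1336
i=9: a=1 ⇒ p=14417, q=1487
i=10: a=5 ⇒ p=85038, q=8771
i=11: a=1 ⇒ p=99455, q=10258
…
i=14: a=2 ⇒ p=1490361, q=153719
i=15: a=1 ⇒ p=2143295, q=221064
(x₁, y₁) = (2143295, 221064);  2143295² − 94·221064² = 1 ✓
k=2:  x_2 = 2143295·2143295+94·221064·221064 = 9187426914049,  y_2 = 2143295·221064+221064·2143295 = 947610731760
k=3:  x_3 = 2143295·9187426914049+94·221064·947610731760 = 39382732335491159615,  y_3 = 2143295·947610731760+221064·9187426914049 = 4062018686654877336

2143295 221064
9187426914049 947610731760
39382732335491159615 4062018686654877336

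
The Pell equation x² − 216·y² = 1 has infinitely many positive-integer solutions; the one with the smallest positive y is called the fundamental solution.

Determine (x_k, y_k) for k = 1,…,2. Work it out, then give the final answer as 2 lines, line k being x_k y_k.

485 33
470449 32010

√216 = [14; 1,2,3,2,1,28, …], period ℓ=6 (even) → k=5
a_0=14:  p_0=14·1+0=14,  q_0=14·0+1=1
a_1=1:  p_1=1·14+1=15,  q_1=1·1+0=1
a_2=2:  p_2=2·15+14=44,  q_2=2·1+1=3
…
a_4=2:  p_4=2·147+44=338,  q_4=2·10+3=23
a_5=1:  p_5=1·338+147=485,  q_5=1·23+10=33
(x₁, y₁) = (485, 33);  485² − 216·33² = 1 ✓
n=2: (485,33)∘(485,33) = (485·485+216·33·33, 485·33+33·485) = (470449,32010)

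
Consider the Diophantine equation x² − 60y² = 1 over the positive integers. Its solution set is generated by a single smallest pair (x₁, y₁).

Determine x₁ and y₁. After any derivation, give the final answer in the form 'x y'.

31 4

√60 → a₀=7, period (1,2,1,14); ℓ=4 even so k=3
k=0  a_k=7  p_k/q_k = 7/1
…
k=2  a_k=2  p_k/q_k = 23/3
k=3  a_k=1  p_k/q_k = 31/4
→ (31, 4).  Check: 31²=961, 60·4²=960, difference 1.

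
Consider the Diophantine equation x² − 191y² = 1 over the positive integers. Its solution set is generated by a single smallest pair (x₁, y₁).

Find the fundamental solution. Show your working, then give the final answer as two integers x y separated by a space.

d=191: √d = [13; 1,4,1,1,3,…,4,1,26] (ℓ=16, even), read p_15/q_15
k=0  a_k=13  p_k/q_k = 13/1
k=1  a_k=1  p_k/q_k = 14/1
k=2  a_k=4  p_k/q_k = 69/5
k=3  a_k=1  p_k/q_k = 83/6
k=4  a_k=1  p_k/q_k = 152/11
k=5  a_k=3  p_k/q_k = 539/39
k=6  a_k=2  p_k/q_k = 1230/89
k=7  a_k=2  p_k/q_k = 2999/217
…
k=9  a_k=2  p_k/q_k = 83433/6037
k=10  a_k=2  p_k/q_k = 207083/14984
…
k=12  a_k=1  p_k/q_k = 911765/65973
k=13  a_k=1  p_k/q_k = 1616447/116962
k=14  a_k=4  p_k/q_k = 7377553/533821
k=15  a_k=1  p_k/q_k = 8994000/650783
→ (8994000, 650783).  Check: 8994000²=80892036000000, 191·650783²=80892035999999, difference 1.

8994000 650783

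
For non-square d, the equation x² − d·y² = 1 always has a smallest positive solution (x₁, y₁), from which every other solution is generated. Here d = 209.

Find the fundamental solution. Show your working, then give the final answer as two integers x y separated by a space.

√209 → a₀=14, period (2,5,3,2,3,5,2,28); ℓ=8 even so k=7
i=0: a=14 ⇒ p=14, q=1
…
i=4: a=2 ⇒ p=1171, q=81
i=5: a=3 ⇒ p=4019, q=278
i=6: a=5 ⇒ p=21266, q=1471
i=7: a=2 ⇒ p=46551, q=3220
fundamental: x₁=46551, y₁=3220  (since 2166995601 − 209·10368400 = 1)

46551 3220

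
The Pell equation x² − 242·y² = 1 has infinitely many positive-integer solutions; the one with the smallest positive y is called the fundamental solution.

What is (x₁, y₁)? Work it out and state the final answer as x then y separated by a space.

19601 1260

[15; 1,1,3,1,14,1,3,1,1,30] for √242; ℓ=10 ⇒ convergent index 9
a_0=15:  p_0=15·1+0=15,  q_0=15·0+1=1
a_1=1:  p_1=1·15+1=16,  q_1=1·1+0=1
…
a_3=3:  p_3=3·31+16=109,  q_3=3·2+1=7
a_4=1:  p_4=1·109+31=140,  q_4=1·7+2=9
a_5=14:  p_5=14·140+109=2069,  q_5=14·9+7=133
…
a_7=3:  p_7=3·2209+2069=8696,  q_7=3·142+133=559
a_8=1:  p_8=1·8696+2209=10905,  q_8=1·559+142=701
a_9=1:  p_9=1·10905+8696=19601,  q_9=1·701+559=1260
(x₁, y₁) = (19601, 1260);  19601² − 242·1260² = 1 ✓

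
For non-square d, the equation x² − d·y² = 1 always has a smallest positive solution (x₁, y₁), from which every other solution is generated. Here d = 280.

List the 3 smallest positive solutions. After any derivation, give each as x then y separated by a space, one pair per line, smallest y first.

d=280: √d = [16; 1,2,1,2,1,32] (ℓ=6, even), read p_5/q_5
a_0=16:  p_0=16·1+0=16,  q_0=16·0+1=1
…
a_2=2:  p_2=2·17+16=50,  q_2=2·1+1=3
a_3=1:  p_3=1·50+17=67,  q_3=1·3+1=4
a_4=2:  p_4=2·67+50=184,  q_4=2·4+3=11
a_5=1:  p_5=1·184+67=251,  q_5=1·11+4=15
fundamental: x₁=251, y₁=15  (since 63001 − 280·225 = 1)
(251+15√280)^2 = 126001 + 7530√280
(251+15√280)^3 = 63252251 + 3780045√280

251 15
126001 7530
63252251 3780045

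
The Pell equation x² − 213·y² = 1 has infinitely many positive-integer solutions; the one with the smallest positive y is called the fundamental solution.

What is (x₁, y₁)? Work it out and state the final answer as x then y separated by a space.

√213 → a₀=14, period (1,1,2,6,1,8,1,6,2,1,1,28); ℓ=12 even so k=11
step 0: (14, 1)  from 14·(1,0) + (0,1)
step 1: (15, 1)  from 1·(14,1) + (1,0)
step 2: (29, 2)  from 1·(15,1) + (14,1)
…
step 4: (467, 32)  from 6·(73,5) + (29,2)
step 5: (540, 37)  from 1·(467,32) + (73,5)
step 6: (4787, 328)  from 8·(540,37) + (467,32)
step 7: (5327, 365)  from 1·(4787,328) + (540,37)
step 8: (36749, 2518)  from 6·(5327,365) + (4787,328)
…
step 10: (115574, 7919)  from 1·(78825,5401) + (36749,2518)
step 11: (194399, 13320)  from 1·(115574,7919) + (78825,5401)
→ (194399, 13320).  Check: 194399²=37790971201, 213·13320²=37790971200, difference 1.

194399 13320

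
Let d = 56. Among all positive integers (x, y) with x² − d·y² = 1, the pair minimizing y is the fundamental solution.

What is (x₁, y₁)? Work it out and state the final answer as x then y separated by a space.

√56 → a₀=7, period (2,14); ℓ=2 even so k=1
k=0  a_k=7  p_k/q_k = 7/1
k=1  a_k=2  p_k/q_k = 15/2
(x₁, y₁) = (15, 2);  15² − 56·2² = 1 ✓

15 2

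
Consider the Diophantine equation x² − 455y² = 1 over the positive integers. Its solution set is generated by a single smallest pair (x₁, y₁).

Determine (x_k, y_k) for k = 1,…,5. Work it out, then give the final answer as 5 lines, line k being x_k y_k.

√455 = [21; 3,42, …], period ℓ=2 (even) → k=1
i=0: a=21 ⇒ p=21, q=1
i=1: a=3 ⇒ p=64, q=3
→ (64, 3).  Check: 64²=4096, 455·3²=4095, difference 1.
(x_2, y_2) = (64·64 + 455·3·3, 64·3 + 3·64) = (8191, 384)
(x_3, y_3) = (64·8191 + 455·3·384, 64·384 + 3·8191) = (1048384, 49149)
(x_4, y_4) = (64·1048384 + 455·3·49149, 64·49149 + 3·1048384) = (134184961, 6290688)
(x_5, y_5) = (64·134184961 + 455·3·6290688, 64·6290688 + 3·134184961) = (17174626624, 805158915)

64 3
8191 384
1048384 49149
134184961 6290688
17174626624 805158915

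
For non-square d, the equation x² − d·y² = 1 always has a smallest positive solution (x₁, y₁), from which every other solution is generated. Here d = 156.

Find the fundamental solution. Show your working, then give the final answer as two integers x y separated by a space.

25 2

d=156: √d = [12; 2,24] (ℓ=2, even), read p_1/q_1
a_0=12:  p_0=12·1+0=12,  q_0=12·0+1=1
a_1=2:  p_1=2·12+1=25,  q_1=2·1+0=2
(x₁, y₁) = (25, 2);  25² − 156·2² = 1 ✓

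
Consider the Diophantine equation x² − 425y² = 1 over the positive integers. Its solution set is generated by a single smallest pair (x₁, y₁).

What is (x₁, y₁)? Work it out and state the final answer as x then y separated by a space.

[20; 1,1,1,1,1,1,40] for √425; ℓ=7 ⇒ convergent index 13
i=0: a=20 ⇒ p=20, q=1
…
i=3: a=1 ⇒ p=62, q=3
…
i=5: a=1 ⇒ p=165, q=8
i=6: a=1 ⇒ p=268, q=13
…
i=8: a=1 ⇒ p=11153, q=541
i=9: a=1 ⇒ p=22038, q=1069
i=10: a=1 ⇒ p=33191, q=1610
i=11: a=1 ⇒ p=55229, q=2679
i=12: a=1 ⇒ p=88420, q=4289
i=13: a=1 ⇒ p=143649, q=6968
→ (143649, 6968).  Check: 143649²=20635035201, 425·6968²=20635035200, difference 1.

143649 6968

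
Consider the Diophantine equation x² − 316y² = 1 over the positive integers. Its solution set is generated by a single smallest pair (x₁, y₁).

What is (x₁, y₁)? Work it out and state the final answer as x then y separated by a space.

12799 720

√316 → a₀=17, period (1,3,2,8,2,3,1,34); ℓ=8 even so k=7
k=0  a_k=17  p_k/q_k = 17/1
…
k=6  a_k=3  p_k/q_k = 9937/559
k=7  a_k=1  p_k/q_k = 12799/720
fundamental: x₁=12799, y₁=720  (since 163814401 − 316·518400 = 1)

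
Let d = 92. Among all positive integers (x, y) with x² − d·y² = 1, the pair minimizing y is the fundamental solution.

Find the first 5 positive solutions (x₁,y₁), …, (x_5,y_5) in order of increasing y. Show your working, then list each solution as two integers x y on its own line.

[9; 1,1,2,4,2,1,1,18] for √92; ℓ=8 ⇒ convergent index 7
a_0=9:  p_0=9·1+0=9,  q_0=9·0+1=1
a_1=1:  p_1=1·9+1=10,  q_1=1·1+0=1
a_2=1:  p_2=1·10+9=19,  q_2=1·1+1=2
…
a_4=4:  p_4=4·48+19=211,  q_4=4·5+2=22
a_5=2:  p_5=2·211+48=470,  q_5=2·22+5=49
a_6=1:  p_6=1·470+211=681,  q_6=1·49+22=71
a_7=1:  p_7=1·681+470=1151,  q_7=1·71+49=120
fundamental: x₁=1151, y₁=120  (since 1324801 − 92·14400 = 1)
(1151+120√92)^2 = 2649601 + 276240√92
(1151+120√92)^3 = 6099380351 + 635904360√92
(1151+120√92)^4 = 14040770918401 + 1463851560480√92
(1151+120√92)^5 = 32321848554778751 + 3369785656320600√92

1151 120
2649601 276240
6099380351 635904360
14040770918401 1463851560480
32321848554778751 3369785656320600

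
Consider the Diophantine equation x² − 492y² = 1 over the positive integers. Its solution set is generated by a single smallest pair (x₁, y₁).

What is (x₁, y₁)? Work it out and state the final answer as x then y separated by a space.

29767 1342

√492 → a₀=22, period (5,1,1,10,1,1,5,44); ℓ=8 even so k=7
a_0=22:  p_0=22·1+0=22,  q_0=22·0+1=1
a_1=5:  p_1=5·22+1=111,  q_1=5·1+0=5
a_2=1:  p_2=1·111+22=133,  q_2=1·5+1=6
…
a_5=1:  p_5=1·2573+244=2817,  q_5=1·116+11=127
a_6=1:  p_6=1·2817+2573=5390,  q_6=1·127+116=243
a_7=5:  p_7=5·5390+2817=29767,  q_7=5·243+127=1342
fundamental: x₁=29767, y₁=1342  (since 886074289 − 492·1800964 = 1)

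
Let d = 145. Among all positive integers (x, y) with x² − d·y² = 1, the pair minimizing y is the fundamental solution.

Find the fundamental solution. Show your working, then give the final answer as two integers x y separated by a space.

√145 = [12; 24, …], period ℓ=1 (odd) → k=1
a_0=12:  p_0=12·1+0=12,  q_0=12·0+1=1
a_1=24:  p_1=24·12+1=289,  q_1=24·1+0=24
→ (289, 24).  Check: 289²=83521, 145·24²=83520, difference 1.

289 24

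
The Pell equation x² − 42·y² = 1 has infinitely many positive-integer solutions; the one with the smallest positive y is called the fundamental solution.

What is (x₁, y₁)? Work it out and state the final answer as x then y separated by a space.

13 2

√42 → a₀=6, period (2,12); ℓ=2 even so k=1
i=0: a=6 ⇒ p=6, q=1
i=1: a=2 ⇒ p=13, q=2
→ (13, 2).  Check: 13²=169, 42·2²=168, difference 1.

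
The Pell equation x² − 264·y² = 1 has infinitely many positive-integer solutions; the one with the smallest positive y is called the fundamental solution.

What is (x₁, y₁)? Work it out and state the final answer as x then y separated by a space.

[16; 4,32] for √264; ℓ=2 ⇒ convergent index 1
i=0: a=16 ⇒ p=16, q=1
i=1: a=4 ⇒ p=65, q=4
(x₁, y₁) = (65, 4);  65² − 264·4² = 1 ✓

65 4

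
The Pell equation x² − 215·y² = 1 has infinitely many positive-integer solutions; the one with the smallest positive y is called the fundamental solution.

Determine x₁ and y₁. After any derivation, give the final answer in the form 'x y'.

44 3

d=215: √d = [14; 1,1,1,28] (ℓ=4, even), read p_3/q_3
a_0=14:  p_0=14·1+0=14,  q_0=14·0+1=1
a_1=1:  p_1=1·14+1=15,  q_1=1·1+0=1
a_2=1:  p_2=1·15+14=29,  q_2=1·1+1=2
a_3=1:  p_3=1·29+15=44,  q_3=1·2+1=3
→ (44, 3).  Check: 44²=1936, 215·3²=1935, difference 1.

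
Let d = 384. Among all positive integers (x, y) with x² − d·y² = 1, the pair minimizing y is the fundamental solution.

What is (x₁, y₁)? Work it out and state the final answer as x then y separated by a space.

[19; 1,1,2,9,2,1,1,38] for √384; ℓ=8 ⇒ convergent index 7
i=0: a=19 ⇒ p=19, q=1
i=1: a=1 ⇒ p=20, q=1
…
i=5: a=2 ⇒ p=1940, q=99
i=6: a=1 ⇒ p=2861, q=146
i=7: a=1 ⇒ p=4801, q=245
(x₁, y₁) = (4801, 245);  4801² − 384·245² = 1 ✓

4801 245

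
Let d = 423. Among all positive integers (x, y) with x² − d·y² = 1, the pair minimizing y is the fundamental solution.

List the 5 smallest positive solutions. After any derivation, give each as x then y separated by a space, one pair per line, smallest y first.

[20; 1,1,3,4,3,1,1,40] for √423; ℓ=8 ⇒ convergent index 7
k=0  a_k=20  p_k/q_k = 20/1
…
k=2  a_k=1  p_k/q_k = 41/2
k=3  a_k=3  p_k/q_k = 144/7
…
k=5  a_k=3  p_k/q_k = 1995/97
k=6  a_k=1  p_k/q_k = 2612/127
k=7  a_k=1  p_k/q_k = 4607/224
→ (4607, 224).  Check: 4607²=21224449, 423·224²=21224448, difference 1.
n=2: (4607,224)∘(4607,224) = (4607·4607+423·224·224, 4607·224+224·4607) = (42448897,2063936)
n=3: (42448897,2063936)∘(4607,224) = (4607·42448897+423·224·2063936, 4607·2063936+224·42448897) = (391124132351,19017106080)
n=4: (391124132351,19017106080)∘(4607,224) = (4607·391124132351+423·224·19017106080, 4607·19017106080+224·391124132351) = (3603817713033217,175223613357184)
n=5: (3603817713033217,175223613357184)∘(4607,224) = (4607·3603817713033217+423·224·175223613357184, 4607·175223613357184+224·3603817713033217) = (33205576016763929087,1614510354455987296)

4607 224
42448897 2063936
391124132351 19017106080
3603817713033217 175223613357184
33205576016763929087 1614510354455987296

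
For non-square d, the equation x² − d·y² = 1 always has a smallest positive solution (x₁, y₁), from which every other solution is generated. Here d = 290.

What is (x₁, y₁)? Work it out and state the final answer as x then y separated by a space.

√290 → a₀=17, period (34); ℓ=1 odd so k=1
a_0=17:  p_0=17·1+0=17,  q_0=17·0+1=1
a_1=34:  p_1=34·17+1=579,  q_1=34·1+0=34
→ (579, 34).  Check: 579²=335241, 290·34²=335240, difference 1.

579 34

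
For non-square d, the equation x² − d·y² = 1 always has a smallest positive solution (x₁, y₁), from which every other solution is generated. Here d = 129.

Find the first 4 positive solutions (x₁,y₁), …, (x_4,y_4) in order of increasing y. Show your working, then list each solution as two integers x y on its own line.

d=129: √d = [11; 2,1,3,1,6,1,3,1,2,22] (ℓ=10, even), read p_9/q_9
step 0: (11, 1)  from 11·(1,0) + (0,1)
step 1: (23, 2)  from 2·(11,1) + (1,0)
step 2: (34, 3)  from 1·(23,2) + (11,1)
step 3: (125, 11)  from 3·(34,3) + (23,2)
step 4: (159, 14)  from 1·(125,11) + (34,3)
step 5: (1079, 95)  from 6·(159,14) + (125,11)
step 6: (1238, 109)  from 1·(1079,95) + (159,14)
step 7: (4793, 422)  from 3·(1238,109) + (1079,95)
step 8: (6031, 531)  from 1·(4793,422) + (1238,109)
step 9: (16855, 1484)  from 2·(6031,531) + (4793,422)
fundamental: x₁=16855, y₁=1484  (since 284091025 − 129·2202256 = 1)
(16855+1484√129)^2 = 568182049 + 50025640√129
(16855+1484√129)^3 = 19153416854935 + 1686364322916√129
(16855+1484√129)^4 = 645661681611676801 + 56847341275472720√129

16855 1484
568182049 50025640
19153416854935 1686364322916
645661681611676801 56847341275472720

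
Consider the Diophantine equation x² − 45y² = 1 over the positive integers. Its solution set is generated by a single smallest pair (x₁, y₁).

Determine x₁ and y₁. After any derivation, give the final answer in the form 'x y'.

161 24

√45 = [6; 1,2,2,2,1,12, …], period ℓ=6 (even) → k=5
a_0=6:  p_0=6·1+0=6,  q_0=6·0+1=1
a_1=1:  p_1=1·6+1=7,  q_1=1·1+0=1
a_2=2:  p_2=2·7+6=20,  q_2=2·1+1=3
a_3=2:  p_3=2·20+7=47,  q_3=2·3+1=7
a_4=2:  p_4=2·47+20=114,  q_4=2·7+3=17
a_5=1:  p_5=1·114+47=161,  q_5=1·17+7=24
(x₁, y₁) = (161, 24);  161² − 45·24² = 1 ✓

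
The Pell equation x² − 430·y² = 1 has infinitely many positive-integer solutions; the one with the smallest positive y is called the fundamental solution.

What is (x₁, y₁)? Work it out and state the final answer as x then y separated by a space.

√430 = [20; 1,2,1,3,1,…,2,1,40, …], period ℓ=14 (even) → k=13
step 0: (20, 1)  from 20·(1,0) + (0,1)
step 1: (21, 1)  from 1·(20,1) + (1,0)
step 2: (62, 3)  from 2·(21,1) + (20,1)
step 3: (83, 4)  from 1·(62,3) + (21,1)
…
step 5: (394, 19)  from 1·(311,15) + (83,4)
step 6: (2675, 129)  from 6·(394,19) + (311,15)
step 7: (21794, 1051)  from 8·(2675,129) + (394,19)
…
step 9: (155233, 7486)  from 1·(133439,6435) + (21794,1051)
…
step 11: (754371, 36379)  from 1·(599138,28893) + (155233,7486)
step 12: (2107880, 101651)  from 2·(754371,36379) + (599138,28893)
step 13: (2862251, 138030)  from 1·(2107880,101651) + (754371,36379)
fundamental: x₁=2862251, y₁=138030  (since 8192480787001 − 430·19052280900 = 1)

2862251 138030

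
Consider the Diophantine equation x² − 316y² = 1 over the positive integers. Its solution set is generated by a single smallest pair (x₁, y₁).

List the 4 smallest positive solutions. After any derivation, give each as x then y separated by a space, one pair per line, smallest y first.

√316 = [17; 1,3,2,8,2,3,1,34, …], period ℓ=8 (even) → k=7
step 0: (17, 1)  from 17·(1,0) + (0,1)
step 1: (18, 1)  from 1·(17,1) + (1,0)
step 2: (71, 4)  from 3·(18,1) + (17,1)
step 3: (160, 9)  from 2·(71,4) + (18,1)
step 4: (1351, 76)  from 8·(160,9) + (71,4)
…
step 6: (9937, 559)  from 3·(2862,161) + (1351,76)
step 7: (12799, 720)  from 1·(9937,559) + (2862,161)
(x₁, y₁) = (12799, 720);  12799² − 316·720² = 1 ✓
n=2: (12799,720)∘(12799,720) = (12799·12799+316·720·720, 12799·720+720·12799) = (327628801,18430560)
n=3: (327628801,18430560)∘(12799,720) = (12799·327628801+316·720·18430560, 12799·18430560+720·327628801) = (8386642035199,471785474160)
n=4: (8386642035199,471785474160)∘(12799,720) = (12799·8386642035199+316·720·471785474160, 12799·471785474160+720·8386642035199) = (214681262489395201,12076764549117120)

12799 720
327628801 18430560
8386642035199 471785474160
214681262489395201 12076764549117120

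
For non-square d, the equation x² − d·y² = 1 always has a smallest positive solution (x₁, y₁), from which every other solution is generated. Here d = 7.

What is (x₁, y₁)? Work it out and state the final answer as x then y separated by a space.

√7 → a₀=2, period (1,1,1,4); ℓ=4 even so k=3
step 0: (2, 1)  from 2·(1,0) + (0,1)
…
step 2: (5, 2)  from 1·(3,1) + (2,1)
step 3: (8, 3)  from 1·(5,2) + (3,1)
(x₁, y₁) = (8, 3);  8² − 7·3² = 1 ✓

8 3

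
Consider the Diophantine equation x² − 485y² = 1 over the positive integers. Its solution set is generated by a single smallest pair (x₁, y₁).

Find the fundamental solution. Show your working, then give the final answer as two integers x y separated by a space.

√485 = [22; 44, …], period ℓ=1 (odd) → k=1
step 0: (22, 1)  from 22·(1,0) + (0,1)
step 1: (969, 44)  from 44·(22,1) + (1,0)
fundamental: x₁=969, y₁=44  (since 938961 − 485·1936 = 1)

969 44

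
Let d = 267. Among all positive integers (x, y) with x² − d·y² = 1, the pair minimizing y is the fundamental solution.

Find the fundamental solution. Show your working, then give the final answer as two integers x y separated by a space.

2402 147

[16; 2,1,15,1,2,32] for √267; ℓ=6 ⇒ convergent index 5
step 0: (16, 1)  from 16·(1,0) + (0,1)
…
step 4: (817, 50)  from 1·(768,47) + (49,3)
step 5: (2402, 147)  from 2·(817,50) + (768,47)
→ (2402, 147).  Check: 2402²=5769604, 267·147²=5769603, difference 1.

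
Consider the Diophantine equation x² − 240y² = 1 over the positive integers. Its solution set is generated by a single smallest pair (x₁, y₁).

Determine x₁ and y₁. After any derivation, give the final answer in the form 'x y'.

[15; 2,30] for √240; ℓ=2 ⇒ convergent index 1
step 0: (15, 1)  from 15·(1,0) + (0,1)
step 1: (31, 2)  from 2·(15,1) + (1,0)
fundamental: x₁=31, y₁=2  (since 961 − 240·4 = 1)

31 2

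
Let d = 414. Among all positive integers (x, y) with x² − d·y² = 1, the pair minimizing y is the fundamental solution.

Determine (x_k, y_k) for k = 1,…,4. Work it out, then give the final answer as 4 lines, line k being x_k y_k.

24335 1196
1184384449 58209320
57643991108495 2833047603204
2805533046066067201 137884426789729360

[20; 2,1,7,2,7,1,2,40] for √414; ℓ=8 ⇒ convergent index 7
k=0  a_k=20  p_k/q_k = 20/1
k=1  a_k=2  p_k/q_k = 41/2
k=2  a_k=1  p_k/q_k = 61/3
k=3  a_k=7  p_k/q_k = 468/23
k=4  a_k=2  p_k/q_k = 997/49
k=5  a_k=7  p_k/q_k = 7447/366
k=6  a_k=1  p_k/q_k = 8444/415
k=7  a_k=2  p_k/q_k = 24335/1196
fundamental: x₁=24335, y₁=1196  (since 592192225 − 414·1430416 = 1)
(24335+1196√414)^2 = 1184384449 + 58209320√414
(24335+1196√414)^3 = 57643991108495 + 2833047603204√414
(24335+1196√414)^4 = 2805533046066067201 + 137884426789729360√414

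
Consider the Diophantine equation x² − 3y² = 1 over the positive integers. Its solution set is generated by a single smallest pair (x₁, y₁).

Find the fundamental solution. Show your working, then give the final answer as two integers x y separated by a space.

d=3: √d = [1; 1,2] (ℓ=2, even), read p_1/q_1
k=0  a_k=1  p_k/q_k = 1/1
k=1  a_k=1  p_k/q_k = 2/1
→ (2, 1).  Check: 2²=4, 3·1²=3, difference 1.

2 1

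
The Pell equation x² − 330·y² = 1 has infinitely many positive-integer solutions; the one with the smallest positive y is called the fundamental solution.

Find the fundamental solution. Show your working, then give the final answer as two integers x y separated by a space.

d=330: √d = [18; 6,36] (ℓ=2, even), read p_1/q_1
a_0=18:  p_0=18·1+0=18,  q_0=18·0+1=1
a_1=6:  p_1=6·18+1=109,  q_1=6·1+0=6
fundamental: x₁=109, y₁=6  (since 11881 − 330·36 = 1)

109 6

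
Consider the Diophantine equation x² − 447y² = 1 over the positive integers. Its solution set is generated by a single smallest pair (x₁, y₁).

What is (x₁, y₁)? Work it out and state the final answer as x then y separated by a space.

148 7

√447 = [21; 7,42, …], period ℓ=2 (even) → k=1
k=0  a_k=21  p_k/q_k = 21/1
k=1  a_k=7  p_k/q_k = 148/7
→ (148, 7).  Check: 148²=21904, 447·7²=21903, difference 1.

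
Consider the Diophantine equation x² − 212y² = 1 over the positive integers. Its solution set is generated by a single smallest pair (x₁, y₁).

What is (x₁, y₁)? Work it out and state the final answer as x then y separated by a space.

66249 4550

√212 → a₀=14, period (1,1,3,1,1,…,1,1,28); ℓ=14 even so k=13
a_0=14:  p_0=14·1+0=14,  q_0=14·0+1=1
…
a_2=1:  p_2=1·15+14=29,  q_2=1·1+1=2
a_3=3:  p_3=3·29+15=102,  q_3=3·2+1=7
a_4=1:  p_4=1·102+29=131,  q_4=1·7+2=9
…
a_6=1:  p_6=1·233+131=364,  q_6=1·16+9=25
…
a_8=1:  p_8=1·2417+364=2781,  q_8=1·166+25=191
…
a_11=3:  p_11=3·7979+5198=29135,  q_11=3·548+357=2001
a_12=1:  p_12=1·29135+7979=37114,  q_12=1·2001+548=2549
a_13=1:  p_13=1·37114+29135=66249,  q_13=1·2549+2001=4550
→ (66249, 4550).  Check: 66249²=4388930001, 212·4550²=4388930000, difference 1.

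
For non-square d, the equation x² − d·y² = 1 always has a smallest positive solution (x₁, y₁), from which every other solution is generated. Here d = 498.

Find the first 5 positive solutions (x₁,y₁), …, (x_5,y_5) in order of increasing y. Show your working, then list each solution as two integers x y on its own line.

d=498: √d = [22; 3,6,22,6,3,44] (ℓ=6, even), read p_5/q_5
i=0: a=22 ⇒ p=22, q=1
…
i=3: a=22 ⇒ p=9395, q=421
i=4: a=6 ⇒ p=56794, q=2545
i=5: a=3 ⇒ p=179777, q=8056
→ (179777, 8056).  Check: 179777²=32319769729, 498·8056²=32319769728, difference 1.
n=2: (179777,8056)∘(179777,8056) = (179777·179777+498·8056·8056, 179777·8056+8056·179777) = (64639539457,2896567024)
n=3: (64639539457,2896567024)∘(179777,8056) = (179777·64639539457+498·8056·2896567024, 179777·2896567024+8056·64639539457) = (23241404969742401,1041472259739240)
n=4: (23241404969742401,1041472259739240)∘(179777,8056) = (179777·23241404969742401+498·8056·1041472259739240, 179777·1041472259739240+8056·23241404969742401) = (8356540122426119709697,374465516875386131936)
n=5: (8356540122426119709697,374465516875386131936)∘(179777,8056) = (179777·8356540122426119709697+498·8056·374465516875386131936, 179777·374465516875386131936+8056·8356540122426119709697) = (3004627427155559641130652737,134640574453571113022377304)

179777 8056
64639539457 2896567024
23241404969742401 1041472259739240
8356540122426119709697 374465516875386131936
3004627427155559641130652737 134640574453571113022377304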